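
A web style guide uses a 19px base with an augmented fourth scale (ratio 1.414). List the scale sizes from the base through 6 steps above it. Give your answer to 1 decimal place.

Step 0: 19px
Step 1: 19.0 × 1.414 = 26.9
Step 2: 19.0 × 1.414² = 38.0
Step 3: 19.0 × 1.414³ = 53.7
Step 4: 19.0 × 1.414⁴ = 76.0
Step 5: 19.0 × 1.414⁵ = 107.4
Step 6: 19.0 × 1.414⁶ = 151.9

19.0px, 26.9px, 38.0px, 53.7px, 76.0px, 107.4px, 151.9px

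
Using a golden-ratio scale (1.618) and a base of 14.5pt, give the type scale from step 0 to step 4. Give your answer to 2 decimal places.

Step 0: 14.5pt
Step 1: 14.5 × 1.618 = 23.46
Step 2: 14.5 × 1.618² = 37.96
Step 3: 14.5 × 1.618³ = 61.42
Step 4: 14.5 × 1.618⁴ = 99.38

14.50pt, 23.46pt, 37.96pt, 61.42pt, 99.38pt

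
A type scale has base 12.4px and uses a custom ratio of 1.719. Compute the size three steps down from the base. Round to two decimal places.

A modular type scale is a geometric sequence: sizeₙ = base × rⁿ.
12.4 ÷ 1.719³ = 12.4 ÷ 5.07958 ≈ 2.44

2.44px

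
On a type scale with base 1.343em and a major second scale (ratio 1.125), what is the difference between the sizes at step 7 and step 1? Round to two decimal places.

1.55em

Step 1: 1.343 × 1.125 = 1.5109em
Step 7: 1.343 × 1.125⁷ = 3.0630em
Difference: 3.0630 − 1.5109 = 1.5521em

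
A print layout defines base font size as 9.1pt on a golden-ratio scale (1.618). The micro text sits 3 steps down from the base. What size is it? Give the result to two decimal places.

A modular type scale is a geometric sequence: sizeₙ = base × rⁿ.
9.1 ÷ 1.618³ = 9.1 ÷ 4.23580 ≈ 2.15

2.15pt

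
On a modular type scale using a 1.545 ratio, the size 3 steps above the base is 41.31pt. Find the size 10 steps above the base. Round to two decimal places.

868.07pt

Moving from step +3 to step +10 is 7 steps up, so multiply by r⁷.
41.31 × 1.545⁷ = 41.31 × 21.01355 ≈ 868.070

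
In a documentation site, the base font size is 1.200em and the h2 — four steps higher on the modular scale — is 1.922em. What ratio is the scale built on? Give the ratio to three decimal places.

r⁴ = 1.922 / 1.200, so r = (1.922/1.200)^(1/4).
r = 1.6017^(1/4) ≈ 1.1250

1.125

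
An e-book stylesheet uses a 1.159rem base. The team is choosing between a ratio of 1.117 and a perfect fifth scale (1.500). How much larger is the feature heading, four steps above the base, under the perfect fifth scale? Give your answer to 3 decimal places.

4.063rem

At 1.117: 1.159 × 1.117⁴ = 1.80425rem
Perfect fifth: 1.159 × 1.500⁴ = 5.86744rem
Difference: 5.86744 − 1.80425 = 4.06319rem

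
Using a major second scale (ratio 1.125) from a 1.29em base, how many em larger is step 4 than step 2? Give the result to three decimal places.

Step 2: 1.29 × 1.125² = 1.63266em
Step 4: 1.29 × 1.125⁴ = 2.06633em
Difference: 2.06633 − 1.63266 = 0.43367em

0.434em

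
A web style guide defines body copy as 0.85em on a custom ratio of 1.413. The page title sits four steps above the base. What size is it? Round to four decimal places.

Every step multiplies by the scale ratio.
0.85 × 1.413⁴ = 0.85 × 3.98629 ≈ 3.3883

3.3883em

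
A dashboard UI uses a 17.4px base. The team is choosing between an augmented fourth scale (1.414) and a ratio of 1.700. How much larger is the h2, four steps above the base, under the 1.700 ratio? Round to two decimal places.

Augmented fourth: 17.4 × 1.414⁴ = 69.5580px
At 1.700: 17.4 × 1.700⁴ = 145.3265px
Difference: 145.3265 − 69.5580 = 75.7685px

75.77px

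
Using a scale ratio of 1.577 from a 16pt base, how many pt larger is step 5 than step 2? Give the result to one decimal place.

Step 2: 16.0 × 1.577² = 39.791pt
Step 5: 16.0 × 1.577⁵ = 156.055pt
Difference: 156.055 − 39.791 = 116.264pt

116.3pt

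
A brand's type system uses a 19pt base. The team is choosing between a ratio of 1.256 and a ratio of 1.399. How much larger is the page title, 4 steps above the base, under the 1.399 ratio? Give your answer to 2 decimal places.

25.50pt

At 1.256: 19.0 × 1.256⁴ = 47.2838pt
At 1.399: 19.0 × 1.399⁴ = 72.7821pt
Difference: 72.7821 − 47.2838 = 25.4983pt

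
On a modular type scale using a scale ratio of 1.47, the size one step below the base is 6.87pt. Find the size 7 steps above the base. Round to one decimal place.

149.8pt

Moving from step -1 to step +7 is 8 steps up, so multiply by r⁸.
6.87 × 1.47⁸ = 6.87 × 21.80413 ≈ 149.794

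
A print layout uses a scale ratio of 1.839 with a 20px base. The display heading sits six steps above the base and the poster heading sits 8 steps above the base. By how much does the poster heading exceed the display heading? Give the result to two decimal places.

Step 6: 20.0 × 1.839⁶ = 773.6070px
Step 8: 20.0 × 1.839⁸ = 2616.2776px
Difference: 2616.2776 − 773.6070 = 1842.6706px

1842.67px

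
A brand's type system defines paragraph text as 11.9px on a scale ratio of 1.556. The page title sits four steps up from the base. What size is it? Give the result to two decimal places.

11.9 × 1.556⁴ = 11.9 × 5.86190 ≈ 69.76

69.76px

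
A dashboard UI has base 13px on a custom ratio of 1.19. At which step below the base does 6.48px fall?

4

1.19ⁿ = 13 / 6.48 = 2.0062
n = ln(2.0062) / ln(1.19) = 0.6962 / 0.1740 ≈ 4.00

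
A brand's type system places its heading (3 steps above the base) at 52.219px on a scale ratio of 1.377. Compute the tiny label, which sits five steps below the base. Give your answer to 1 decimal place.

4.0px

Moving from step +3 to step -5 is 8 steps down, so divide by r⁸.
52.219 ÷ 1.377⁸ = 52.219 ÷ 12.92622 ≈ 4.040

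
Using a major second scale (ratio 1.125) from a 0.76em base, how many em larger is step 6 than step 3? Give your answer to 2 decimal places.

Step 3: 0.76 × 1.125³ = 1.0821em
Step 6: 0.76 × 1.125⁶ = 1.5407em
Difference: 1.5407 − 1.0821 = 0.4586em

0.46em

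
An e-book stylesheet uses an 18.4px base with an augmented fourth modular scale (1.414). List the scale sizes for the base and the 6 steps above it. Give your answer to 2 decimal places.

Step 0: 18.4px
Step 1: 18.4 × 1.414 = 26.02
Step 2: 18.4 × 1.414² = 36.79
Step 3: 18.4 × 1.414³ = 52.02
Step 4: 18.4 × 1.414⁴ = 73.56
Step 5: 18.4 × 1.414⁵ = 104.01
Step 6: 18.4 × 1.414⁶ = 147.07

18.40px, 26.02px, 36.79px, 52.02px, 73.56px, 104.01px, 147.07px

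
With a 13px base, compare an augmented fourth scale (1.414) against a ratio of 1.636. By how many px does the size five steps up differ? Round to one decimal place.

78.9px

Augmented fourth: 13.0 × 1.414⁵ = 73.484px
At 1.636: 13.0 × 1.636⁵ = 152.356px
Difference: 152.356 − 73.484 = 78.872px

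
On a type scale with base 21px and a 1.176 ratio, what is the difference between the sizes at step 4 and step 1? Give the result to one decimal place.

15.5px

Step 1: 21.0 × 1.176 = 24.696px
Step 4: 21.0 × 1.176⁴ = 40.165px
Difference: 40.165 − 24.696 = 15.469px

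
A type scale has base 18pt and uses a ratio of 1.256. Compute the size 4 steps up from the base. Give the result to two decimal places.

18.0 × 1.256⁴ = 18.0 × 2.48862 ≈ 44.80

44.80pt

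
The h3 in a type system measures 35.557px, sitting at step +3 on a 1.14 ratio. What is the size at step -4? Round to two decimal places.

14.21px

Moving from step +3 to step -4 is 7 steps down, so divide by r⁷.
35.557 ÷ 1.14⁷ = 35.557 ÷ 2.50227 ≈ 14.210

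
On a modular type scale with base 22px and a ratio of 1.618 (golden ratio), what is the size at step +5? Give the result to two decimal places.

243.96px

Each step on a modular scale multiplies by the ratio, so the size n steps from the base is base × ratioⁿ.
22.0 × 1.618⁵ = 22.0 × 11.08901 ≈ 243.96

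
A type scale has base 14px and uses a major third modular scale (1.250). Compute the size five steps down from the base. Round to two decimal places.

4.59px

14.0 ÷ 1.250⁵ = 14.0 ÷ 3.05176 ≈ 4.59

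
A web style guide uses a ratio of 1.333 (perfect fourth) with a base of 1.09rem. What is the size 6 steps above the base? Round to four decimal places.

6.1152rem

A modular type scale is a geometric sequence: sizeₙ = base × rⁿ.
1.09 × 1.333⁶ = 1.09 × 5.61023 ≈ 6.1152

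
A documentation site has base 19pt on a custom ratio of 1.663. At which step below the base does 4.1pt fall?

1.663ⁿ = 19 / 4.1 = 4.6341
n = ln(4.6341) / ln(1.663) = 1.5335 / 0.5086 ≈ 3.01

3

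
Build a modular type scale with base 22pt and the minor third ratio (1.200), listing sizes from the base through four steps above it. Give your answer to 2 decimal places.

Step 0: 22pt
Step 1: 22.0 × 1.200 = 26.40
Step 2: 22.0 × 1.200² = 31.68
Step 3: 22.0 × 1.200³ = 38.02
Step 4: 22.0 × 1.200⁴ = 45.62

22.00pt, 26.40pt, 31.68pt, 38.02pt, 45.62pt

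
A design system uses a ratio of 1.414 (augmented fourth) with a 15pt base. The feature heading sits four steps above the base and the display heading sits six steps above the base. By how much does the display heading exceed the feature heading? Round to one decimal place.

Step 4: 15.0 × 1.414⁴ = 59.964pt
Step 6: 15.0 × 1.414⁶ = 119.891pt
Difference: 119.891 − 59.964 = 59.927pt

59.9pt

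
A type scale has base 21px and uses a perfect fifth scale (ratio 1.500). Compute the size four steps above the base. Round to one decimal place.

106.3px

Each step on a modular scale multiplies by the ratio, so the size n steps from the base is base × ratioⁿ.
21.0 × 1.500⁴ = 21.0 × 5.06250 ≈ 106.31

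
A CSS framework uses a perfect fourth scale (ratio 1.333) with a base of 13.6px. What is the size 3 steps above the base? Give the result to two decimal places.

Each step on a modular scale multiplies by the ratio, so the size n steps from the base is base × ratioⁿ.
13.6 × 1.333³ = 13.6 × 2.36859 ≈ 32.21

32.21px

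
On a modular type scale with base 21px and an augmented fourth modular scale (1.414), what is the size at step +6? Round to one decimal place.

167.8px

Each step on a modular scale multiplies by the ratio, so the size n steps from the base is base × ratioⁿ.
21.0 × 1.414⁶ = 21.0 × 7.99275 ≈ 167.85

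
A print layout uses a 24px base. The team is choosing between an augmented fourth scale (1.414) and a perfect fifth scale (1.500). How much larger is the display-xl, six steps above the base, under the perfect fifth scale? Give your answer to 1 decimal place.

81.5px

Augmented fourth: 24.0 × 1.414⁶ = 191.826px
Perfect fifth: 24.0 × 1.500⁶ = 273.375px
Difference: 273.375 − 191.826 = 81.549px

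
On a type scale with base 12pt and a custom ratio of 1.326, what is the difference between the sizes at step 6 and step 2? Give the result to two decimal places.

44.13pt

Step 2: 12.0 × 1.326² = 21.0993pt
Step 6: 12.0 × 1.326⁶ = 65.2293pt
Difference: 65.2293 − 21.0993 = 44.1300pt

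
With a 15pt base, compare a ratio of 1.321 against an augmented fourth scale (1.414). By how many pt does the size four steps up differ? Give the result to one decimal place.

At 1.321: 15.0 × 1.321⁴ = 45.678pt
Augmented fourth: 15.0 × 1.414⁴ = 59.964pt
Difference: 59.964 − 45.678 = 14.286pt

14.3pt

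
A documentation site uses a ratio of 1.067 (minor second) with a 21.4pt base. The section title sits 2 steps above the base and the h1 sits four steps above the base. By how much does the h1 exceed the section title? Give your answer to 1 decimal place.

Step 2: 21.4 × 1.067² = 24.364pt
Step 4: 21.4 × 1.067⁴ = 27.738pt
Difference: 27.738 − 24.364 = 3.374pt

3.4pt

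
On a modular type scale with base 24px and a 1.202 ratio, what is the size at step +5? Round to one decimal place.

60.2px

24.0 × 1.202⁵ = 24.0 × 2.50913 ≈ 60.22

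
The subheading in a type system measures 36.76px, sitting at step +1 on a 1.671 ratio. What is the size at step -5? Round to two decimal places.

1.69px

36.76 ÷ 1.671⁶ = 36.76 ÷ 21.77001 ≈ 1.689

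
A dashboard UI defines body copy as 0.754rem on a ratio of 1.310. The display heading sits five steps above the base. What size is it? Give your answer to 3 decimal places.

Each step on a modular scale multiplies by the ratio, so the size n steps from the base is base × ratioⁿ.
0.754 × 1.310⁵ = 0.754 × 3.85795 ≈ 2.909

2.909rem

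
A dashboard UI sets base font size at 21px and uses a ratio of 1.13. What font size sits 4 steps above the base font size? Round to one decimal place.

34.2px

21.0 × 1.13⁴ = 21.0 × 1.63047 ≈ 34.24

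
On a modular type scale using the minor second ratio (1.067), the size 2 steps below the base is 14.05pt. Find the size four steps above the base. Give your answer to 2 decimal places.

The gap is 4 − (-2) = 6 steps, so the factor is 1.067^6.
14.05 × 1.067⁶ = 14.05 × 1.47566 ≈ 20.733

20.73pt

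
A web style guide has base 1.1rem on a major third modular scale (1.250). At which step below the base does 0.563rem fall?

3

1.250ⁿ = 1.1 / 0.563 = 1.9538
n = ln(1.9538) / ln(1.250) = 0.6698 / 0.2231 ≈ 3.00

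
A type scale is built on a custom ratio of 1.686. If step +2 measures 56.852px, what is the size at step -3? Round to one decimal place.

The gap is -3 − (2) = -5 steps, so the factor is 1.686^-5.
56.852 ÷ 1.686⁵ = 56.852 ÷ 13.62347 ≈ 4.173

4.2px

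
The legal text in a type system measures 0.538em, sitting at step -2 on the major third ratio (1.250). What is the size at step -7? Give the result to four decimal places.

0.538 ÷ 1.250⁵ = 0.538 ÷ 3.05176 ≈ 0.1763

0.1763em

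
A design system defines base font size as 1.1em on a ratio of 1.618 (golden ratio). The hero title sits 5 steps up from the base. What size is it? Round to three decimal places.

12.198em

1.1 × 1.618⁵ = 1.1 × 11.08901 ≈ 12.198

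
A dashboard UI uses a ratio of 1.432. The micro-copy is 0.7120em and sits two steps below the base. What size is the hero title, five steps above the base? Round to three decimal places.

8.792em

0.7120 × 1.432⁷ = 0.7120 × 12.34813 ≈ 8.792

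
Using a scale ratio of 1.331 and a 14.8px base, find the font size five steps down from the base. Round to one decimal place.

A modular type scale is a geometric sequence: sizeₙ = base × rⁿ.
14.8 ÷ 1.331⁵ = 14.8 ÷ 4.17725 ≈ 3.54

3.5px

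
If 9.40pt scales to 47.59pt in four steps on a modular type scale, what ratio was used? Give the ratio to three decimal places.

1.500

The ratio satisfies 9.40 × r⁴ = 47.59, so r = (47.59 / 9.40)^(1/4).
r = 5.0628^(1/4) ≈ 1.5000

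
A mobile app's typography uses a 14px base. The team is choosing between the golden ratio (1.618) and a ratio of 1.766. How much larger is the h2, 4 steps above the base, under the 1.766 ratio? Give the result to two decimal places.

40.22px

Golden ratio: 14.0 × 1.618⁴ = 95.9494px
At 1.766: 14.0 × 1.766⁴ = 136.1729px
Difference: 136.1729 − 95.9494 = 40.2235px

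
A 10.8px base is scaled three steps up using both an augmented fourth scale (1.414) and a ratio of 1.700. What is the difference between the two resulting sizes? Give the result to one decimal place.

Augmented fourth: 10.8 × 1.414³ = 30.533px
At 1.700: 10.8 × 1.700³ = 53.060px
Difference: 53.060 − 30.533 = 22.527px

22.5px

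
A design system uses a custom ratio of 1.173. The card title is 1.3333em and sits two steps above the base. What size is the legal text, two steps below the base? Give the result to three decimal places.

0.704em

The gap is -2 − (2) = -4 steps, so the factor is 1.173^-4.
1.3333 ÷ 1.173⁴ = 1.3333 ÷ 1.89318 ≈ 0.704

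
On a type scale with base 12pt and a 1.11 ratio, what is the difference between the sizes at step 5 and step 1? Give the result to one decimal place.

6.9pt

Step 1: 12.0 × 1.11 = 13.320pt
Step 5: 12.0 × 1.11⁵ = 20.221pt
Difference: 20.221 − 13.320 = 6.901pt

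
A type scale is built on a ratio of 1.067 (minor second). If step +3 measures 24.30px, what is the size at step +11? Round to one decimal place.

24.30 × 1.067⁸ = 24.30 × 1.68002 ≈ 40.825

40.8px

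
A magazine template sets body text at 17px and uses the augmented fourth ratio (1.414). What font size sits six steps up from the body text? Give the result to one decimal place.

Every step multiplies by the scale ratio.
17.0 × 1.414⁶ = 17.0 × 7.99275 ≈ 135.88

135.9px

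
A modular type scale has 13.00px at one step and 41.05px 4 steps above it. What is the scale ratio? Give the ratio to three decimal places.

1.333

The ratio satisfies 13.00 × r⁴ = 41.05, so r = (41.05 / 13.00)^(1/4).
r = 3.1577^(1/4) ≈ 1.3330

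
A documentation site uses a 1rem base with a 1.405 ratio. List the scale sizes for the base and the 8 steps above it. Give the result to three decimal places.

Step 0: 1rem
Step 1: 1.0 × 1.405 = 1.405
Step 2: 1.0 × 1.405² = 1.974
Step 3: 1.0 × 1.405³ = 2.774
Step 4: 1.0 × 1.405⁴ = 3.897
Step 5: 1.0 × 1.405⁵ = 5.475
Step 6: 1.0 × 1.405⁶ = 7.692
Step 7: 1.0 × 1.405⁷ = 10.808
Step 8: 1.0 × 1.405⁸ = 15.185

1.000rem, 1.405rem, 1.974rem, 2.774rem, 3.897rem, 5.475rem, 7.692rem, 10.808rem, 15.185rem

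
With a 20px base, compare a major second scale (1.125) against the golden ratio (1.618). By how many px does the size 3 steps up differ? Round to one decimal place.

56.2px

Major second: 20.0 × 1.125³ = 28.477px
Golden ratio: 20.0 × 1.618³ = 84.716px
Difference: 84.716 − 28.477 = 56.239px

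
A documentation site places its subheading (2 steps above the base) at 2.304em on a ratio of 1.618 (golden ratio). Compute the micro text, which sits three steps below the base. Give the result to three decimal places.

0.208em

The gap is -3 − (2) = -5 steps, so the factor is 1.618^-5.
2.304 ÷ 1.618⁵ = 2.304 ÷ 11.08901 ≈ 0.208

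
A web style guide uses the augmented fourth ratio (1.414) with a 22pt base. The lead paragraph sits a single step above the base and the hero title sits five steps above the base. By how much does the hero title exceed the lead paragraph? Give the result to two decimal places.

93.25pt

Step 1: 22.0 × 1.414 = 31.1080pt
Step 5: 22.0 × 1.414⁵ = 124.3569pt
Difference: 124.3569 − 31.1080 = 93.2489pt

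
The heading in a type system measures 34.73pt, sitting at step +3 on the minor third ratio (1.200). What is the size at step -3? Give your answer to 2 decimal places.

11.63pt

34.73 ÷ 1.200⁶ = 34.73 ÷ 2.98598 ≈ 11.631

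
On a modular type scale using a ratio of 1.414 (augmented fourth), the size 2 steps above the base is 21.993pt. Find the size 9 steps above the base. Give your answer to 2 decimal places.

248.56pt

Moving from step +2 to step +9 is 7 steps up, so multiply by r⁷.
21.993 × 1.414⁷ = 21.993 × 11.30175 ≈ 248.559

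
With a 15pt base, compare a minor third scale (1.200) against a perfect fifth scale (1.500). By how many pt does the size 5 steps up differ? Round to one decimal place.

76.6pt

Minor third: 15.0 × 1.200⁵ = 37.325pt
Perfect fifth: 15.0 × 1.500⁵ = 113.906pt
Difference: 113.906 − 37.325 = 76.581pt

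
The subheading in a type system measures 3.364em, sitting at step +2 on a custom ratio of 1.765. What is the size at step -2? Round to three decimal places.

Moving from step +2 to step -2 is 4 steps down, so divide by r⁴.
3.364 ÷ 1.765⁴ = 3.364 ÷ 9.70463 ≈ 0.347

0.347em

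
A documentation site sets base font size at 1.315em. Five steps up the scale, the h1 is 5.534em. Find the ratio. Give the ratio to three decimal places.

r⁵ = 5.534 / 1.315, so r = (5.534/1.315)^(1/5).
r = 4.2084^(1/5) ≈ 1.3330

1.333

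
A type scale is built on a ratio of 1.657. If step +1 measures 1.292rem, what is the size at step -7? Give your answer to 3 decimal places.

0.023rem

1.292 ÷ 1.657⁸ = 1.292 ÷ 56.83032 ≈ 0.023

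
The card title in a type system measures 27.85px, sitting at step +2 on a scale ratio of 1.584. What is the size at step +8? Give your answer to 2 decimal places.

Moving from step +2 to step +8 is 6 steps up, so multiply by r⁶.
27.85 × 1.584⁶ = 27.85 × 15.79542 ≈ 439.902

439.90px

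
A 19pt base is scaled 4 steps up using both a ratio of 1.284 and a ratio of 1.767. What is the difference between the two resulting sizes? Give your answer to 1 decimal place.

133.6pt

At 1.284: 19.0 × 1.284⁴ = 51.643pt
At 1.767: 19.0 × 1.767⁴ = 185.225pt
Difference: 185.225 − 51.643 = 133.582pt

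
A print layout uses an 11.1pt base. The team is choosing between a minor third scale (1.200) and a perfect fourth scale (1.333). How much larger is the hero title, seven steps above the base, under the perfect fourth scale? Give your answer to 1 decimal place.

Minor third: 11.1 × 1.200⁷ = 39.773pt
Perfect fourth: 11.1 × 1.333⁷ = 83.011pt
Difference: 83.011 − 39.773 = 43.238pt

43.2pt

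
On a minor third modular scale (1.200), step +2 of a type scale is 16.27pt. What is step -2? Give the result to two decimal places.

The gap is -2 − (2) = -4 steps, so the factor is 1.200^-4.
16.27 ÷ 1.200⁴ = 16.27 ÷ 2.07360 ≈ 7.846

7.85pt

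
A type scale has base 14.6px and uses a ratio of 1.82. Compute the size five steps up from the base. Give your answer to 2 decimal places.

14.6 × 1.82⁵ = 14.6 × 19.96903 ≈ 291.55

291.55px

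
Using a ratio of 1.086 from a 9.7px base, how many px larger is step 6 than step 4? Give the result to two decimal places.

2.42px

Step 4: 9.7 × 1.086⁴ = 13.4925px
Step 6: 9.7 × 1.086⁶ = 15.9129px
Difference: 15.9129 − 13.4925 = 2.4204px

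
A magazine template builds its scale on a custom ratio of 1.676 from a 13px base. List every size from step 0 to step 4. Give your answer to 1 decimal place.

13.0px, 21.8px, 36.5px, 61.2px, 102.6px

Step 0: 13px
Step 1: 13.0 × 1.676 = 21.8
Step 2: 13.0 × 1.676² = 36.5
Step 3: 13.0 × 1.676³ = 61.2
Step 4: 13.0 × 1.676⁴ = 102.6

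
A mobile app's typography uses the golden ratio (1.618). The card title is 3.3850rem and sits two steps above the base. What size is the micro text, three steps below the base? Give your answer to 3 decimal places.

0.305rem

3.3850 ÷ 1.618⁵ = 3.3850 ÷ 11.08901 ≈ 0.305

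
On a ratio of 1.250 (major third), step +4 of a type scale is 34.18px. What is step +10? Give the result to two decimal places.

130.39px

34.18 × 1.250⁶ = 34.18 × 3.81470 ≈ 130.386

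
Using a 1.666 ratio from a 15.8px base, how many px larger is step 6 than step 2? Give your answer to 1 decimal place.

294.0px

Step 2: 15.8 × 1.666² = 43.854px
Step 6: 15.8 × 1.666⁶ = 337.837px
Difference: 337.837 − 43.854 = 293.983px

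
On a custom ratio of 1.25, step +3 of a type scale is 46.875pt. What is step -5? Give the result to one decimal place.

7.9pt

The gap is -5 − (3) = -8 steps, so the factor is 1.25^-8.
46.875 ÷ 1.25⁸ = 46.875 ÷ 5.96046 ≈ 7.864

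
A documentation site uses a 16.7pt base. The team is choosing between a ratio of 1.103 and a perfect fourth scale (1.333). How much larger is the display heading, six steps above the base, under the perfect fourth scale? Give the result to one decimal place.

63.6pt

At 1.103: 16.7 × 1.103⁶ = 30.073pt
Perfect fourth: 16.7 × 1.333⁶ = 93.691pt
Difference: 93.691 − 30.073 = 63.618pt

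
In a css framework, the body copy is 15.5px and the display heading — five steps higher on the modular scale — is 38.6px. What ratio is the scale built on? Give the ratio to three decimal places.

r⁵ = 38.6 / 15.5, so r = (38.6/15.5)^(1/5).
r = 2.4903^(1/5) ≈ 1.2002

1.200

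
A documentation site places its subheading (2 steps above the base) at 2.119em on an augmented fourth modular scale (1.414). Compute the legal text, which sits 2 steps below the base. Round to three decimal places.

0.530em

2.119 ÷ 1.414⁴ = 2.119 ÷ 3.99758 ≈ 0.530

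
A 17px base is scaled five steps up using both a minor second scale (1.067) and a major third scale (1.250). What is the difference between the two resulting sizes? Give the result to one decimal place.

28.4px

Minor second: 17.0 × 1.067⁵ = 23.511px
Major third: 17.0 × 1.250⁵ = 51.880px
Difference: 51.880 − 23.511 = 28.369px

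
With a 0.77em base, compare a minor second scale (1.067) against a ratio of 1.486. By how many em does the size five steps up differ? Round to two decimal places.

4.51em

Minor second: 0.77 × 1.067⁵ = 1.0649em
At 1.486: 0.77 × 1.486⁵ = 5.5794em
Difference: 5.5794 − 1.0649 = 4.5145em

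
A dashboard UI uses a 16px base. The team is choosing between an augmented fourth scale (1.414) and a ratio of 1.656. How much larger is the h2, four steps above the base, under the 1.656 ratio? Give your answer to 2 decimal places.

Augmented fourth: 16.0 × 1.414⁴ = 63.9613px
At 1.656: 16.0 × 1.656⁴ = 120.3265px
Difference: 120.3265 − 63.9613 = 56.3652px

56.37px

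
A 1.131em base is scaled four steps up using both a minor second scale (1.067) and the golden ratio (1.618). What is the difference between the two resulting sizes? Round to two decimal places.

Minor second: 1.131 × 1.067⁴ = 1.4660em
Golden ratio: 1.131 × 1.618⁴ = 7.7513em
Difference: 7.7513 − 1.4660 = 6.2853em

6.29em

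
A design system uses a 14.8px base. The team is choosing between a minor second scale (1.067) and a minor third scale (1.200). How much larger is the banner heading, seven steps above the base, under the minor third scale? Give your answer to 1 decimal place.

Minor second: 14.8 × 1.067⁷ = 23.303px
Minor third: 14.8 × 1.200⁷ = 53.031px
Difference: 53.031 − 23.303 = 29.728px

29.7px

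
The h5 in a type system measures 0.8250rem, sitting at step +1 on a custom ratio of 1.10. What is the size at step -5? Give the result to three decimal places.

0.466rem

0.8250 ÷ 1.10⁶ = 0.8250 ÷ 1.77156 ≈ 0.466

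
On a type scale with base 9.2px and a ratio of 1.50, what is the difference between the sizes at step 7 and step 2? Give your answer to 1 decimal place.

136.5px

Step 2: 9.2 × 1.50² = 20.700px
Step 7: 9.2 × 1.50⁷ = 157.191px
Difference: 157.191 − 20.700 = 136.491px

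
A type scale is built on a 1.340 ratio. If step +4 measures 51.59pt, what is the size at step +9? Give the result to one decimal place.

222.9pt

Moving from step +4 to step +9 is 5 steps up, so multiply by r⁵.
51.59 × 1.340⁵ = 51.59 × 4.32040 ≈ 222.889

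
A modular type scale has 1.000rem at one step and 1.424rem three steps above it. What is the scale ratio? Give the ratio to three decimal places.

r³ = 1.424 / 1.000, so r = (1.424/1.000)^(1/3).
r = 1.4240^(1/3) ≈ 1.1250

1.125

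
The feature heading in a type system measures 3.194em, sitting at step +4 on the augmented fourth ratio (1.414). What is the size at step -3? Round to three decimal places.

3.194 ÷ 1.414⁷ = 3.194 ÷ 11.30175 ≈ 0.283

0.283em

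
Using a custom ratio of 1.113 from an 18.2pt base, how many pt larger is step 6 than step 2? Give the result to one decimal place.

12.1pt

Step 2: 18.2 × 1.113² = 22.546pt
Step 6: 18.2 × 1.113⁶ = 34.597pt
Difference: 34.597 − 22.546 = 12.051pt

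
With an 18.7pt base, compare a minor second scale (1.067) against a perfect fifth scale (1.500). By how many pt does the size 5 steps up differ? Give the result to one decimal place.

116.1pt

Minor second: 18.7 × 1.067⁵ = 25.862pt
Perfect fifth: 18.7 × 1.500⁵ = 142.003pt
Difference: 142.003 − 25.862 = 116.141pt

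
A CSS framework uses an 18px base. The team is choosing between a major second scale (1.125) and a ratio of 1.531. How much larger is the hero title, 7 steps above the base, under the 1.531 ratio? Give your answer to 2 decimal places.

313.84px

Major second: 18.0 × 1.125⁷ = 41.0526px
At 1.531: 18.0 × 1.531⁷ = 354.8941px
Difference: 354.8941 − 41.0526 = 313.8415px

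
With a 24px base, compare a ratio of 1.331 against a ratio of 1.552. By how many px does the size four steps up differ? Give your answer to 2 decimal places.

At 1.331: 24.0 × 1.331⁴ = 75.3223px
At 1.552: 24.0 × 1.552⁴ = 139.2445px
Difference: 139.2445 − 75.3223 = 63.9222px

63.92px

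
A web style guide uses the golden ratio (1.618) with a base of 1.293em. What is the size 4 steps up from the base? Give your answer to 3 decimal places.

8.862em

Each step on a modular scale multiplies by the ratio, so the size n steps from the base is base × ratioⁿ.
1.293 × 1.618⁴ = 1.293 × 6.85353 ≈ 8.862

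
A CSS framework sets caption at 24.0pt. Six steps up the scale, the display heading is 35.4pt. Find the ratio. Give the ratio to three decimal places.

r⁶ = 35.4 / 24.0, so r = (35.4/24.0)^(1/6).
r = 1.4750^(1/6) ≈ 1.0669

1.067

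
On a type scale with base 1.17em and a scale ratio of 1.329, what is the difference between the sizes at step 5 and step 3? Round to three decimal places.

2.104em

Step 3: 1.17 × 1.329³ = 2.74638em
Step 5: 1.17 × 1.329⁵ = 4.85077em
Difference: 4.85077 − 2.74638 = 2.10439em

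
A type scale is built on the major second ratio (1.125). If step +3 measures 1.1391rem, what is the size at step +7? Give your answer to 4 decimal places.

1.1391 × 1.125⁴ = 1.1391 × 1.60181 ≈ 1.8246

1.8246rem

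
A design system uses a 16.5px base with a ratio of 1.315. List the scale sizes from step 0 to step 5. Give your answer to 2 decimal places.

16.50px, 21.70px, 28.53px, 37.52px, 49.34px, 64.88px

Step 0: 16.5px
Step 1: 16.5 × 1.315 = 21.70
Step 2: 16.5 × 1.315² = 28.53
Step 3: 16.5 × 1.315³ = 37.52
Step 4: 16.5 × 1.315⁴ = 49.34
Step 5: 16.5 × 1.315⁵ = 64.88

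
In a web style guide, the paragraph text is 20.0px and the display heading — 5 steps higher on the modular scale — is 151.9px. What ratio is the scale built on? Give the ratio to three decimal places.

r⁵ = 151.9 / 20.0, so r = (151.9/20.0)^(1/5).
r = 7.5950^(1/5) ≈ 1.5000

1.500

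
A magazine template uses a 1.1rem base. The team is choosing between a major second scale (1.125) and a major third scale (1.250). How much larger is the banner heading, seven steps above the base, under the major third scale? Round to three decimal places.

Major second: 1.1 × 1.125⁷ = 2.50877rem
Major third: 1.1 × 1.250⁷ = 5.24521rem
Difference: 5.24521 − 2.50877 = 2.73644rem

2.736rem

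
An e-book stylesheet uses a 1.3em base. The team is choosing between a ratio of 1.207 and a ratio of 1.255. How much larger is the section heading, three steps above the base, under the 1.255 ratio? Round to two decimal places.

0.28em

At 1.207: 1.3 × 1.207³ = 2.2859em
At 1.255: 1.3 × 1.255³ = 2.5697em
Difference: 2.5697 − 2.2859 = 0.2838em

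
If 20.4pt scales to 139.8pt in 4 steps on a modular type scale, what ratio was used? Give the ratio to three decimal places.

r⁴ = 139.8 / 20.4, so r = (139.8/20.4)^(1/4).
r = 6.8529^(1/4) ≈ 1.6180

1.618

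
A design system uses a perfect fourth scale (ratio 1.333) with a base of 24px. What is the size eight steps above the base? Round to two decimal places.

Each step on a modular scale multiplies by the ratio, so the size n steps from the base is base × ratioⁿ.
24.0 × 1.333⁸ = 24.0 × 9.96876 ≈ 239.25

239.25px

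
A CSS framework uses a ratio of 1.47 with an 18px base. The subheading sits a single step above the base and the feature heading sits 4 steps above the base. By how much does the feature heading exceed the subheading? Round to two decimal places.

57.59px

Step 1: 18.0 × 1.47 = 26.4600px
Step 4: 18.0 × 1.47⁴ = 84.0508px
Difference: 84.0508 − 26.4600 = 57.5908px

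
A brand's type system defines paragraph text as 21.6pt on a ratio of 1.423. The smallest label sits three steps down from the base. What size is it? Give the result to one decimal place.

Every step multiplies by the scale ratio.
21.6 ÷ 1.423³ = 21.6 ÷ 2.88147 ≈ 7.50

7.5pt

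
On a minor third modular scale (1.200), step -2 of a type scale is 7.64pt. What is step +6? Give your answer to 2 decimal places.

32.85pt

The gap is 6 − (-2) = 8 steps, so the factor is 1.200^8.
7.64 × 1.200⁸ = 7.64 × 4.29982 ≈ 32.851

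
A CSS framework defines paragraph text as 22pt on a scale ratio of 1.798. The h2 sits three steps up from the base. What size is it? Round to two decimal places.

Every step multiplies by the scale ratio.
22.0 × 1.798³ = 22.0 × 5.81258 ≈ 127.88

127.88pt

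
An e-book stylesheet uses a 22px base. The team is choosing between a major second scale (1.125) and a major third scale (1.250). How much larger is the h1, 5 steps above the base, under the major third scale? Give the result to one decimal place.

Major second: 22.0 × 1.125⁵ = 39.645px
Major third: 22.0 × 1.250⁵ = 67.139px
Difference: 67.139 − 39.645 = 27.494px

27.5px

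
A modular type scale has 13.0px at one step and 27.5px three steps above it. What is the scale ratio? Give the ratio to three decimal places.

1.284

The ratio satisfies 13.0 × r³ = 27.5, so r = (27.5 / 13.0)^(1/3).
r = 2.1154^(1/3) ≈ 1.2837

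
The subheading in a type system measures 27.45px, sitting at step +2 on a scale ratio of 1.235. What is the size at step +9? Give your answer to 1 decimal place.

120.3px

27.45 × 1.235⁷ = 27.45 × 4.38196 ≈ 120.285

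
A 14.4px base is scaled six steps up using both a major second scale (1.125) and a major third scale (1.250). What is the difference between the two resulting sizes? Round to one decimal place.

25.7px

Major second: 14.4 × 1.125⁶ = 29.193px
Major third: 14.4 × 1.250⁶ = 54.932px
Difference: 54.932 − 29.193 = 25.739px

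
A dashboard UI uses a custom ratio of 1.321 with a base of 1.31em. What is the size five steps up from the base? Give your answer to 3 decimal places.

A modular type scale is a geometric sequence: sizeₙ = base × rⁿ.
1.31 × 1.321⁵ = 1.31 × 4.02267 ≈ 5.270

5.270em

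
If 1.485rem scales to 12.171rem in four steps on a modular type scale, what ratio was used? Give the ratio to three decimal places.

r⁴ = 12.171 / 1.485, so r = (12.171/1.485)^(1/4).
r = 8.1960^(1/4) ≈ 1.6920

1.692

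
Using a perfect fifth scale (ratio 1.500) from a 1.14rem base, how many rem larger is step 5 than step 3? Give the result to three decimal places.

4.809rem

Step 3: 1.14 × 1.500³ = 3.84750rem
Step 5: 1.14 × 1.500⁵ = 8.65687rem
Difference: 8.65687 − 3.84750 = 4.80937rem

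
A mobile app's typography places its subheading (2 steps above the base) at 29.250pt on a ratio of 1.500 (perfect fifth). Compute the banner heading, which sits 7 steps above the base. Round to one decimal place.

Moving from step +2 to step +7 is 5 steps up, so multiply by r⁵.
29.250 × 1.500⁵ = 29.250 × 7.59375 ≈ 222.117

222.1pt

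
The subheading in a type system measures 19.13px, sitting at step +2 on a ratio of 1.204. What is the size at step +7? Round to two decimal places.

48.40px

19.13 × 1.204⁵ = 19.13 × 2.53007 ≈ 48.400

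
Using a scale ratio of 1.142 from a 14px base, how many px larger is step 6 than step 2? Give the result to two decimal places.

12.80px

Step 2: 14.0 × 1.142² = 18.2583px
Step 6: 14.0 × 1.142⁶ = 31.0545px
Difference: 31.0545 − 18.2583 = 12.7962px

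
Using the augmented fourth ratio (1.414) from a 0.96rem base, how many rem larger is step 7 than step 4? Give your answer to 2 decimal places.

7.01rem

Step 4: 0.96 × 1.414⁴ = 3.8377rem
Step 7: 0.96 × 1.414⁷ = 10.8497rem
Difference: 10.8497 − 3.8377 = 7.0120rem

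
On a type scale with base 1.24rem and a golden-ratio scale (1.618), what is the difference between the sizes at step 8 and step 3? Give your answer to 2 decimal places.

52.99rem

Step 3: 1.24 × 1.618³ = 5.2524rem
Step 8: 1.24 × 1.618⁸ = 58.2438rem
Difference: 58.2438 − 5.2524 = 52.9914rem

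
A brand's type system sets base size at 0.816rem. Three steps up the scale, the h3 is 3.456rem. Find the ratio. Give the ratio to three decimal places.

1.618

r³ = 3.456 / 0.816, so r = (3.456/0.816)^(1/3).
r = 4.2353^(1/3) ≈ 1.6179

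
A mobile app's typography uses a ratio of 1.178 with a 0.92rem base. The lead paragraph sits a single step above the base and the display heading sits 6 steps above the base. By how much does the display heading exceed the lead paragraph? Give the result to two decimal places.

Step 1: 0.92 × 1.178 = 1.0838rem
Step 6: 0.92 × 1.178⁶ = 2.4584rem
Difference: 2.4584 − 1.0838 = 1.3746rem

1.37rem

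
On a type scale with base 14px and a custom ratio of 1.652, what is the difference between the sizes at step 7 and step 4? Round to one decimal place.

Step 4: 14.0 × 1.652⁴ = 104.272px
Step 7: 14.0 × 1.652⁷ = 470.109px
Difference: 470.109 − 104.272 = 365.837px

365.8px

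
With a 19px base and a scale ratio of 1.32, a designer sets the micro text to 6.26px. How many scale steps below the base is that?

1.32ⁿ = 19 / 6.26 = 3.0351
n = ln(3.0351) / ln(1.32) = 1.1103 / 0.2776 ≈ 4.00

4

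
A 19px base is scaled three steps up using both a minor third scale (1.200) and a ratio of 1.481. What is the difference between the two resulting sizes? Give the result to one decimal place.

Minor third: 19.0 × 1.200³ = 32.832px
At 1.481: 19.0 × 1.481³ = 61.719px
Difference: 61.719 − 32.832 = 28.887px

28.9px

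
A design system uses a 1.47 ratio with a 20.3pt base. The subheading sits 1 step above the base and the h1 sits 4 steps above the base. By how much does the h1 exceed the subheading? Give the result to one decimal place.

Step 1: 20.3 × 1.47 = 29.841pt
Step 4: 20.3 × 1.47⁴ = 94.791pt
Difference: 94.791 − 29.841 = 64.950pt

64.9pt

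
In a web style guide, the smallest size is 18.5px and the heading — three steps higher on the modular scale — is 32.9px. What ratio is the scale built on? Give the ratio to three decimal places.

The ratio satisfies 18.5 × r³ = 32.9, so r = (32.9 / 18.5)^(1/3).
r = 1.7784^(1/3) ≈ 1.2116

1.212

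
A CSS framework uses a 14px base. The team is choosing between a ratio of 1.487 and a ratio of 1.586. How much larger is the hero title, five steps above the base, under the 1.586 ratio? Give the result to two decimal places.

38.70px

At 1.487: 14.0 × 1.487⁵ = 101.7848px
At 1.586: 14.0 × 1.586⁵ = 140.4895px
Difference: 140.4895 − 101.7848 = 38.7047px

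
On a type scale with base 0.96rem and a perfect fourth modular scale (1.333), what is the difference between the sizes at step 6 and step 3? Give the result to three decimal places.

3.112rem

Step 3: 0.96 × 1.333³ = 2.27385rem
Step 6: 0.96 × 1.333⁶ = 5.38582rem
Difference: 5.38582 − 2.27385 = 3.11197rem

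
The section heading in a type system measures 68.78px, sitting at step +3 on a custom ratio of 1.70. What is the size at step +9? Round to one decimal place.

1660.2px

68.78 × 1.70⁶ = 68.78 × 24.13757 ≈ 1660.182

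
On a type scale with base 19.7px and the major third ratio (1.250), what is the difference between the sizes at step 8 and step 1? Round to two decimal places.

Step 1: 19.7 × 1.250 = 24.6250px
Step 8: 19.7 × 1.250⁸ = 117.4212px
Difference: 117.4212 − 24.6250 = 92.7962px

92.80px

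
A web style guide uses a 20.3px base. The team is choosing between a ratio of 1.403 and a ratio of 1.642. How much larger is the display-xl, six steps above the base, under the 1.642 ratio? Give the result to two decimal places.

243.04px

At 1.403: 20.3 × 1.403⁶ = 154.8253px
At 1.642: 20.3 × 1.642⁶ = 397.8643px
Difference: 397.8643 − 154.8253 = 243.0390px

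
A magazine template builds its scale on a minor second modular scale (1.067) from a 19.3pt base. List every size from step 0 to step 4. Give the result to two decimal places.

Step 0: 19.3pt
Step 1: 19.3 × 1.067 = 20.59
Step 2: 19.3 × 1.067² = 21.97
Step 3: 19.3 × 1.067³ = 23.45
Step 4: 19.3 × 1.067⁴ = 25.02

19.30pt, 20.59pt, 21.97pt, 23.45pt, 25.02pt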